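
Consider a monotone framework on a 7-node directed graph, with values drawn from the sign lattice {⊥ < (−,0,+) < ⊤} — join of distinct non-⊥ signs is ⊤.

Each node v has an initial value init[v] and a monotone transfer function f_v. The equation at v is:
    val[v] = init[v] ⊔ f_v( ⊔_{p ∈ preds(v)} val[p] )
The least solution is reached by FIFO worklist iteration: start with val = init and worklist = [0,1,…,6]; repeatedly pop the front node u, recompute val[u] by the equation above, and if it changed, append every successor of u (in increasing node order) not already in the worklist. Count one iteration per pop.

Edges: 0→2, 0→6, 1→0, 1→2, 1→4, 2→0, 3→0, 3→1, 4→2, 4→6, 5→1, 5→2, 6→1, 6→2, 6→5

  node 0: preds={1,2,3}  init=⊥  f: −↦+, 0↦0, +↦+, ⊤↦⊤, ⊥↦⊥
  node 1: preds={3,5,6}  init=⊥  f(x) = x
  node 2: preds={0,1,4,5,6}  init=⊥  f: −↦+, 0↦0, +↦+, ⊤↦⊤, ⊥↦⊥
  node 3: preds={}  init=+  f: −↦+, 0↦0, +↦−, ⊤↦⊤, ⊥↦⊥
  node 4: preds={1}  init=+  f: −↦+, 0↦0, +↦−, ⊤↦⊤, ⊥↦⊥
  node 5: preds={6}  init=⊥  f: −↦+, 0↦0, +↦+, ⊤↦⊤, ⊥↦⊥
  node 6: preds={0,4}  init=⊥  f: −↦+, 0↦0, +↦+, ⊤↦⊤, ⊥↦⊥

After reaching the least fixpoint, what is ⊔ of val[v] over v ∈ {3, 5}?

⊤

Iteration log — 16 steps:
  step 1. node 0  ⊔preds=+  new=+  old=⊥  +wl: 
  step 2. node 1  ⊔preds=+  new=+  old=⊥  +wl: 0
  step 3. node 2  ⊔preds=+  new=+  old=⊥  +wl: 
  step 4. node 3  ⊔preds=⊥  new=+  stable
  step 5. node 4  ⊔preds=+  new=⊤  old=+  +wl: 2
  step 6. node 5  ⊔preds=⊥  new=⊥  stable
  step 7. node 6  ⊔preds=⊤  new=⊤  old=⊥  +wl: 1,5
  step 8. node 0  ⊔preds=+  new=+  stable
  step 9. node 2  ⊔preds=⊤  new=⊤  old=+  +wl: 0
  step 10. node 1  ⊔preds=⊤  new=⊤  old=+  +wl: 2,4
  step 11. node 5  ⊔preds=⊤  new=⊤  old=⊥  +wl: 1
  step 12. node 0  ⊔preds=⊤  new=⊤  old=+  +wl: 6
  step 13. node 2  ⊔preds=⊤  new=⊤  stable
  step 14. node 4  ⊔preds=⊤  new=⊤  stable
  step 15. node 1  ⊔preds=⊤  new=⊤  stable
  step 16. node 6  ⊔preds=⊤  new=⊤  stable

Least fixpoint reached:
  node 0: ⊤
  node 1: ⊤
  node 2: ⊤
  node 3: +
  node 4: ⊤
  node 5: ⊤
  node 6: ⊤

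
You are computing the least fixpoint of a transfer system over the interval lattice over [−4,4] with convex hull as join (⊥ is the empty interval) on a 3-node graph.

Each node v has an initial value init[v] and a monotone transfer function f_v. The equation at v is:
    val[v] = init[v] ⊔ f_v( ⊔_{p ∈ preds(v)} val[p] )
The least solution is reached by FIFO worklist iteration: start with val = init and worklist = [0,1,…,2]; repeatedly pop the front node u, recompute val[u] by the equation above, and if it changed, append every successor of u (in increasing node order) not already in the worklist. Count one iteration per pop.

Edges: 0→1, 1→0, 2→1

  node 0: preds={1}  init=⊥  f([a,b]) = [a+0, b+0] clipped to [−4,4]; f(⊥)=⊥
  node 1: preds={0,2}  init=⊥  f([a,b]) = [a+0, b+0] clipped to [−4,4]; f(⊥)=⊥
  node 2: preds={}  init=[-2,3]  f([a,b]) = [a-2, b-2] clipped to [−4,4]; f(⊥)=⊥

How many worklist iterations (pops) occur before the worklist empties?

5

Trace (5 dequeues):
  [1] u=0 | in ⊥ | out ⊥ | ==
  [2] u=1 | in [-2,3] | out [-2,3] | prev ⊥ | push {0}
  [3] u=2 | in ⊥ | out [-2,3] | ==
  [4] u=0 | in [-2,3] | out [-2,3] | prev ⊥ | push {1}
  [5] u=1 | in [-2,3] | out [-2,3] | ==

Converged values:
  [0] [-2,3]
  [1] [-2,3]
  [2] [-2,3]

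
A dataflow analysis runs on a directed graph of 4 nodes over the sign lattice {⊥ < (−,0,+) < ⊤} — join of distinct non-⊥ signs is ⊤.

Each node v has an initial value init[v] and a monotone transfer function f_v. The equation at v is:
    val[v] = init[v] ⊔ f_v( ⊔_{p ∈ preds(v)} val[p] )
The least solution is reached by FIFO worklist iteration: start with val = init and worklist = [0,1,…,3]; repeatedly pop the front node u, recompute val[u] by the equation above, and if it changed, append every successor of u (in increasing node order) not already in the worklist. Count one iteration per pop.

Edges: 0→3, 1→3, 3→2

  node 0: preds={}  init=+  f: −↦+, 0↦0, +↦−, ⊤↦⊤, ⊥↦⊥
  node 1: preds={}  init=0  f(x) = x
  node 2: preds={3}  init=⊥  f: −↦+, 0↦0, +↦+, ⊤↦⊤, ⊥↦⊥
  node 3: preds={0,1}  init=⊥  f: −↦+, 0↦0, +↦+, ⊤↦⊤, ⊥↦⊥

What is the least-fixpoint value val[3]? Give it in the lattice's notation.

Worklist (5 pops):
  #1 pop 0: in=⊥ → + (no change)
  #2 pop 1: in=⊥ → 0 (no change)
  #3 pop 2: in=⊥ → ⊥ (no change)
  #4 pop 3: in=⊤ → ⊤ (was ⊥); enqueue [2]
  #5 pop 2: in=⊤ → ⊤ (was ⊥); enqueue []

Fixpoint:
  val[0] = +
  val[1] = 0
  val[2] = ⊤
  val[3] = ⊤

⊤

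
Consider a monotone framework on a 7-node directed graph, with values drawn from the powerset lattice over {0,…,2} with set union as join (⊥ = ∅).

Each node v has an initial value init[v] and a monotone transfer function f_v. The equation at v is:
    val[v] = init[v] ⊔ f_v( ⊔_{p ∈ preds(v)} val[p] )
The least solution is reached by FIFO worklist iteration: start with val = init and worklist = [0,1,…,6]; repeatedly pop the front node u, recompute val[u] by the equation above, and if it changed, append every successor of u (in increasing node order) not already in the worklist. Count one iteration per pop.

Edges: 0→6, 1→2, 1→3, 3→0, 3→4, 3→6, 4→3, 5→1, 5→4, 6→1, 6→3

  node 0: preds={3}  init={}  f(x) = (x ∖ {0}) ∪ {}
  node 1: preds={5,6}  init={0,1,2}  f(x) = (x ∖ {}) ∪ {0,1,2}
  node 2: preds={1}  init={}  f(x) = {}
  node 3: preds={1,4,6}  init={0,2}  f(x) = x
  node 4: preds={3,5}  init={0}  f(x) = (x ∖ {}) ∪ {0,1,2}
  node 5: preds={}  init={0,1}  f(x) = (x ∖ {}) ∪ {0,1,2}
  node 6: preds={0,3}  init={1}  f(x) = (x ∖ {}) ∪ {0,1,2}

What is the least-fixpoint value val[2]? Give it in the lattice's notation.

{}

Iteration log — 12 steps:
  step 1. node 0  ⊔preds={0,2}  new={2}  old={}  +wl: 
  step 2. node 1  ⊔preds={0,1}  new={0,1,2}  stable
  step 3. node 2  ⊔preds={0,1,2}  new={}  stable
  step 4. node 3  ⊔preds={0,1,2}  new={0,1,2}  old={0,2}  +wl: 0
  step 5. node 4  ⊔preds={0,1,2}  new={0,1,2}  old={0}  +wl: 3
  step 6. node 5  ⊔preds={}  new={0,1,2}  old={0,1}  +wl: 1,4
  step 7. node 6  ⊔preds={0,1,2}  new={0,1,2}  old={1}  +wl: 
  step 8. node 0  ⊔preds={0,1,2}  new={1,2}  old={2}  +wl: 6
  step 9. node 3  ⊔preds={0,1,2}  new={0,1,2}  stable
  step 10. node 1  ⊔preds={0,1,2}  new={0,1,2}  stable
  step 11. node 4  ⊔preds={0,1,2}  new={0,1,2}  stable
  step 12. node 6  ⊔preds={0,1,2}  new={0,1,2}  stable

Least fixpoint reached:
  node 0: {1,2}
  node 1: {0,1,2}
  node 2: {}
  node 3: {0,1,2}
  node 4: {0,1,2}
  node 5: {0,1,2}
  node 6: {0,1,2}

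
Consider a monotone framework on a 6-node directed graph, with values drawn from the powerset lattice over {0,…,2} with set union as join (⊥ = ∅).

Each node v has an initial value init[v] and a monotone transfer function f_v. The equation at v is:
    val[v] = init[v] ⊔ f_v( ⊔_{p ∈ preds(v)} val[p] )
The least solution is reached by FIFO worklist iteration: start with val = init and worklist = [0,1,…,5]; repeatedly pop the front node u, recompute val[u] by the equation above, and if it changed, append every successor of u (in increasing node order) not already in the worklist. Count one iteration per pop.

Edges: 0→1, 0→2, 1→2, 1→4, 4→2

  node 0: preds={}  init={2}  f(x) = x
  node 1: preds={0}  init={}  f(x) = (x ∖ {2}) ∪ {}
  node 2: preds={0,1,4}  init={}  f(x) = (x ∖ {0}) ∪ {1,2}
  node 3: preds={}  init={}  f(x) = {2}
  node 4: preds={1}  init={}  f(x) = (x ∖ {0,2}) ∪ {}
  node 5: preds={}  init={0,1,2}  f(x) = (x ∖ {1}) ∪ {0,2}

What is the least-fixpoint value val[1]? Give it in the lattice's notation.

{}

Iteration log — 6 steps:
  step 1. node 0  ⊔preds={}  new={2}  stable
  step 2. node 1  ⊔preds={2}  new={}  stable
  step 3. node 2  ⊔preds={2}  new={1,2}  old={}  +wl: 
  step 4. node 3  ⊔preds={}  new={2}  old={}  +wl: 
  step 5. node 4  ⊔preds={}  new={}  stable
  step 6. node 5  ⊔preds={}  new={0,1,2}  stable

Least fixpoint reached:
  node 0: {2}
  node 1: {}
  node 2: {1,2}
  node 3: {2}
  node 4: {}
  node 5: {0,1,2}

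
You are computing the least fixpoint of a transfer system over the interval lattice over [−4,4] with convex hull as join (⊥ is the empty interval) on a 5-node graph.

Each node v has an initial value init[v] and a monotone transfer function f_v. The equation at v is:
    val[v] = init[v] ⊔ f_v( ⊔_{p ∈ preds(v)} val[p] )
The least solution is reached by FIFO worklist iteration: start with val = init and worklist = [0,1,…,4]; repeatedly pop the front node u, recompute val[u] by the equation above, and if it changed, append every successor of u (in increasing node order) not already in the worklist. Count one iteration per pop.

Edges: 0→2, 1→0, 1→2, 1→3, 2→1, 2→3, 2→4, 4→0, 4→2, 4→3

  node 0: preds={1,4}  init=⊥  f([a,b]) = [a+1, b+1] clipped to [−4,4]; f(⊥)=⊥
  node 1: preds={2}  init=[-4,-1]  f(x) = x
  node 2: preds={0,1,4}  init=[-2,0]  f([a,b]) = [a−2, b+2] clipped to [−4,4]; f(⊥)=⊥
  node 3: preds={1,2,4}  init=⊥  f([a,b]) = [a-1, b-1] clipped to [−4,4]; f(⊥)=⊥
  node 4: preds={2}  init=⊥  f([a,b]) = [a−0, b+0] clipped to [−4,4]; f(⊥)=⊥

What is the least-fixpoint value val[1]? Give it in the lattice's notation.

[-4,4]

Iteration log — 15 steps:
  step 1. node 0  ⊔preds=[-4,-1]  new=[-3,0]  old=⊥  +wl: 
  step 2. node 1  ⊔preds=[-2,0]  new=[-4,0]  old=[-4,-1]  +wl: 0
  step 3. node 2  ⊔preds=[-4,0]  new=[-4,2]  old=[-2,0]  +wl: 1
  step 4. node 3  ⊔preds=[-4,2]  new=[-4,1]  old=⊥  +wl: 
  step 5. node 4  ⊔preds=[-4,2]  new=[-4,2]  old=⊥  +wl: 2,3
  step 6. node 0  ⊔preds=[-4,2]  new=[-3,3]  old=[-3,0]  +wl: 
  step 7. node 1  ⊔preds=[-4,2]  new=[-4,2]  old=[-4,0]  +wl: 0
  step 8. node 2  ⊔preds=[-4,3]  new=[-4,4]  old=[-4,2]  +wl: 1,4
  step 9. node 3  ⊔preds=[-4,4]  new=[-4,3]  old=[-4,1]  +wl: 
  step 10. node 0  ⊔preds=[-4,2]  new=[-3,3]  stable
  step 11. node 1  ⊔preds=[-4,4]  new=[-4,4]  old=[-4,2]  +wl: 0,2,3
  step 12. node 4  ⊔preds=[-4,4]  new=[-4,4]  old=[-4,2]  +wl: 
  step 13. node 0  ⊔preds=[-4,4]  new=[-3,4]  old=[-3,3]  +wl: 
  step 14. node 2  ⊔preds=[-4,4]  new=[-4,4]  stable
  step 15. node 3  ⊔preds=[-4,4]  new=[-4,3]  stable

Least fixpoint reached:
  node 0: [-3,4]
  node 1: [-4,4]
  node 2: [-4,4]
  node 3: [-4,3]
  node 4: [-4,4]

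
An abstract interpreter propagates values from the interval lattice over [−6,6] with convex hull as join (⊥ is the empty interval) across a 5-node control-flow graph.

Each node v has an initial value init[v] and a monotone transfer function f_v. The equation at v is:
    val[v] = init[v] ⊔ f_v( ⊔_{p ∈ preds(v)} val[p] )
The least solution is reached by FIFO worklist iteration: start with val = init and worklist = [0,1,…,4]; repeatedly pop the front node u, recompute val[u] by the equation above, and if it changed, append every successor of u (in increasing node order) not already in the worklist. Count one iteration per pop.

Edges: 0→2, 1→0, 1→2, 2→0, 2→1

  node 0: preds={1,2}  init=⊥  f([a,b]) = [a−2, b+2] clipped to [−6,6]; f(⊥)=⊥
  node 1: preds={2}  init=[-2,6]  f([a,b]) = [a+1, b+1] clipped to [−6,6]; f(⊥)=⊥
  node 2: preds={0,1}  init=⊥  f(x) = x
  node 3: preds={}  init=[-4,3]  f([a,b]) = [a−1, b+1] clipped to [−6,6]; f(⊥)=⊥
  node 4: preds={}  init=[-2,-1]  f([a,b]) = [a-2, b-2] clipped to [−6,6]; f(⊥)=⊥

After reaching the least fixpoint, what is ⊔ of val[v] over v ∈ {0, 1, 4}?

Iteration log — 12 steps:
  step 1. node 0  ⊔preds=[-2,6]  new=[-4,6]  old=⊥  +wl: 
  step 2. node 1  ⊔preds=⊥  new=[-2,6]  stable
  step 3. node 2  ⊔preds=[-4,6]  new=[-4,6]  old=⊥  +wl: 0,1
  step 4. node 3  ⊔preds=⊥  new=[-4,3]  stable
  step 5. node 4  ⊔preds=⊥  new=[-2,-1]  stable
  step 6. node 0  ⊔preds=[-4,6]  new=[-6,6]  old=[-4,6]  +wl: 2
  step 7. node 1  ⊔preds=[-4,6]  new=[-3,6]  old=[-2,6]  +wl: 0
  step 8. node 2  ⊔preds=[-6,6]  new=[-6,6]  old=[-4,6]  +wl: 1
  step 9. node 0  ⊔preds=[-6,6]  new=[-6,6]  stable
  step 10. node 1  ⊔preds=[-6,6]  new=[-5,6]  old=[-3,6]  +wl: 0,2
  step 11. node 0  ⊔preds=[-6,6]  new=[-6,6]  stable
  step 12. node 2  ⊔preds=[-6,6]  new=[-6,6]  stable

Least fixpoint reached:
  node 0: [-6,6]
  node 1: [-5,6]
  node 2: [-6,6]
  node 3: [-4,3]
  node 4: [-2,-1]

[-6,6]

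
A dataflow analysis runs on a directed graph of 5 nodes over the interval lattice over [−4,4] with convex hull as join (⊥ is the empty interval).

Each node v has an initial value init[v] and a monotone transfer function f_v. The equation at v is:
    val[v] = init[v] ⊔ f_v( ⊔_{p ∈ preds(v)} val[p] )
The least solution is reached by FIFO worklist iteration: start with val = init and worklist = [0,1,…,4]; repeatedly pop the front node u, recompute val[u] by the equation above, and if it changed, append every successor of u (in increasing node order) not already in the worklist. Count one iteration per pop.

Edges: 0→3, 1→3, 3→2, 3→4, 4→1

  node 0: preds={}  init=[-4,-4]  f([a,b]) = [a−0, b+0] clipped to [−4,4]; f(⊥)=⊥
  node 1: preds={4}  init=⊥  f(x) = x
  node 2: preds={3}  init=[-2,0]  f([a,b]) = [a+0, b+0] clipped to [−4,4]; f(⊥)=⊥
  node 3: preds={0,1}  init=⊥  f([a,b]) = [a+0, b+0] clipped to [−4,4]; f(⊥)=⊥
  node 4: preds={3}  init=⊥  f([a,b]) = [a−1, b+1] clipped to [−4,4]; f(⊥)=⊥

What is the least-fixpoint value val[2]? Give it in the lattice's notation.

[-4,4]

Iteration log — 38 steps:
  step 1. node 0  ⊔preds=⊥  new=[-4,-4]  stable
  step 2. node 1  ⊔preds=⊥  new=⊥  stable
  step 3. node 2  ⊔preds=⊥  new=[-2,0]  stable
  step 4. node 3  ⊔preds=[-4,-4]  new=[-4,-4]  old=⊥  +wl: 2
  step 5. node 4  ⊔preds=[-4,-4]  new=[-4,-3]  old=⊥  +wl: 1
  step 6. node 2  ⊔preds=[-4,-4]  new=[-4,0]  old=[-2,0]  +wl: 
  step 7. node 1  ⊔preds=[-4,-3]  new=[-4,-3]  old=⊥  +wl: 3
  step 8. node 3  ⊔preds=[-4,-3]  new=[-4,-3]  old=[-4,-4]  +wl: 2,4
  step 9. node 2  ⊔preds=[-4,-3]  new=[-4,0]  stable
  step 10. node 4  ⊔preds=[-4,-3]  new=[-4,-2]  old=[-4,-3]  +wl: 1
  step 11. node 1  ⊔preds=[-4,-2]  new=[-4,-2]  old=[-4,-3]  +wl: 3
  step 12. node 3  ⊔preds=[-4,-2]  new=[-4,-2]  old=[-4,-3]  +wl: 2,4
  step 13. node 2  ⊔preds=[-4,-2]  new=[-4,0]  stable
  step 14. node 4  ⊔preds=[-4,-2]  new=[-4,-1]  old=[-4,-2]  +wl: 1
  step 15. node 1  ⊔preds=[-4,-1]  new=[-4,-1]  old=[-4,-2]  +wl: 3
  step 16. node 3  ⊔preds=[-4,-1]  new=[-4,-1]  old=[-4,-2]  +wl: 2,4
  step 17. node 2  ⊔preds=[-4,-1]  new=[-4,0]  stable
  step 18. node 4  ⊔preds=[-4,-1]  new=[-4,0]  old=[-4,-1]  +wl: 1
  step 19. node 1  ⊔preds=[-4,0]  new=[-4,0]  old=[-4,-1]  +wl: 3
  step 20. node 3  ⊔preds=[-4,0]  new=[-4,0]  old=[-4,-1]  +wl: 2,4
  step 21. node 2  ⊔preds=[-4,0]  new=[-4,0]  stable
  step 22. node 4  ⊔preds=[-4,0]  new=[-4,1]  old=[-4,0]  +wl: 1
  step 23. node 1  ⊔preds=[-4,1]  new=[-4,1]  old=[-4,0]  +wl: 3
  step 24. node 3  ⊔preds=[-4,1]  new=[-4,1]  old=[-4,0]  +wl: 2,4
  step 25. node 2  ⊔preds=[-4,1]  new=[-4,1]  old=[-4,0]  +wl: 
  step 26. node 4  ⊔preds=[-4,1]  new=[-4,2]  old=[-4,1]  +wl: 1
  step 27. node 1  ⊔preds=[-4,2]  new=[-4,2]  old=[-4,1]  +wl: 3
  step 28. node 3  ⊔preds=[-4,2]  new=[-4,2]  old=[-4,1]  +wl: 2,4
  step 29. node 2  ⊔preds=[-4,2]  new=[-4,2]  old=[-4,1]  +wl: 
  step 30. node 4  ⊔preds=[-4,2]  new=[-4,3]  old=[-4,2]  +wl: 1
  step 31. node 1  ⊔preds=[-4,3]  new=[-4,3]  old=[-4,2]  +wl: 3
  step 32. node 3  ⊔preds=[-4,3]  new=[-4,3]  old=[-4,2]  +wl: 2,4
  step 33. node 2  ⊔preds=[-4,3]  new=[-4,3]  old=[-4,2]  +wl: 
  step 34. node 4  ⊔preds=[-4,3]  new=[-4,4]  old=[-4,3]  +wl: 1
  step 35. node 1  ⊔preds=[-4,4]  new=[-4,4]  old=[-4,3]  +wl: 3
  step 36. node 3  ⊔preds=[-4,4]  new=[-4,4]  old=[-4,3]  +wl: 2,4
  step 37. node 2  ⊔preds=[-4,4]  new=[-4,4]  old=[-4,3]  +wl: 
  step 38. node 4  ⊔preds=[-4,4]  new=[-4,4]  stable

Least fixpoint reached:
  node 0: [-4,-4]
  node 1: [-4,4]
  node 2: [-4,4]
  node 3: [-4,4]
  node 4: [-4,4]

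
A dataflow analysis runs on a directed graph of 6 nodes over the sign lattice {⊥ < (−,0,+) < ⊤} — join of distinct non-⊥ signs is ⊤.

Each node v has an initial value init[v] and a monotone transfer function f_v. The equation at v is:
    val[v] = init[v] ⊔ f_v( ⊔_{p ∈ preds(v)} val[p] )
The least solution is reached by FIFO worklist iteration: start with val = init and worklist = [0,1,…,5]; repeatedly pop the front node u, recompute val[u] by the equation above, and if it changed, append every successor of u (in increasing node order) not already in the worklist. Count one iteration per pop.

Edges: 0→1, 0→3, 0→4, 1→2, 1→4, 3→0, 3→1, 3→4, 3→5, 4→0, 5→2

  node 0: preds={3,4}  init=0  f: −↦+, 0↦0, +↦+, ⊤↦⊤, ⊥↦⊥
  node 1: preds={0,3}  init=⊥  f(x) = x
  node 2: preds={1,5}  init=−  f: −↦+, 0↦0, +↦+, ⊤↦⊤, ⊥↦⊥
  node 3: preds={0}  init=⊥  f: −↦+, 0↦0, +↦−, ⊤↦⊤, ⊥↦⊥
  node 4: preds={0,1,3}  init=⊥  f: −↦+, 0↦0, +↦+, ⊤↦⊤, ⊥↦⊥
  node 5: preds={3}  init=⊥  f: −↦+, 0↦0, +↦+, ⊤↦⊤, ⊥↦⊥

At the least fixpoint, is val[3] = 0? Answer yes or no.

yes

Worklist (9 pops):
  #1 pop 0: in=⊥ → 0 (no change)
  #2 pop 1: in=0 → 0 (was ⊥); enqueue []
  #3 pop 2: in=0 → ⊤ (was −); enqueue []
  #4 pop 3: in=0 → 0 (was ⊥); enqueue [0,1]
  #5 pop 4: in=0 → 0 (was ⊥); enqueue []
  #6 pop 5: in=0 → 0 (was ⊥); enqueue [2]
  #7 pop 0: in=0 → 0 (no change)
  #8 pop 1: in=0 → 0 (no change)
  #9 pop 2: in=0 → ⊤ (no change)

Fixpoint:
  val[0] = 0
  val[1] = 0
  val[2] = ⊤
  val[3] = 0
  val[4] = 0
  val[5] = 0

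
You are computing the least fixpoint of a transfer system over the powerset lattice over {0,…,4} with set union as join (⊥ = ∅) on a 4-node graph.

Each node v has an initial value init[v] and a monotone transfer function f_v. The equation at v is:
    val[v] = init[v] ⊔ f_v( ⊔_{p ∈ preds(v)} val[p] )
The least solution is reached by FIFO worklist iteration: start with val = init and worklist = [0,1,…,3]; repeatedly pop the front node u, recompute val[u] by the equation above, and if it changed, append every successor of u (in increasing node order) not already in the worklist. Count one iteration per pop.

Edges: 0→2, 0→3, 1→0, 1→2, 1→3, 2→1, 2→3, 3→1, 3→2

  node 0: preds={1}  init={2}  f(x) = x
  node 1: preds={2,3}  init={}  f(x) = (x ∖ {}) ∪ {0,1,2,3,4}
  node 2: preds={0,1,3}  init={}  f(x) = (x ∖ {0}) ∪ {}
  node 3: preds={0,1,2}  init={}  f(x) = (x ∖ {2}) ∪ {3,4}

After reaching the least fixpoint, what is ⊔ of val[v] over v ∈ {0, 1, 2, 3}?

Iteration log — 8 steps:
  step 1. node 0  ⊔preds={}  new={2}  stable
  step 2. node 1  ⊔preds={}  new={0,1,2,3,4}  old={}  +wl: 0
  step 3. node 2  ⊔preds={0,1,2,3,4}  new={1,2,3,4}  old={}  +wl: 1
  step 4. node 3  ⊔preds={0,1,2,3,4}  new={0,1,3,4}  old={}  +wl: 2
  step 5. node 0  ⊔preds={0,1,2,3,4}  new={0,1,2,3,4}  old={2}  +wl: 3
  step 6. node 1  ⊔preds={0,1,2,3,4}  new={0,1,2,3,4}  stable
  step 7. node 2  ⊔preds={0,1,2,3,4}  new={1,2,3,4}  stable
  step 8. node 3  ⊔preds={0,1,2,3,4}  new={0,1,3,4}  stable

Least fixpoint reached:
  node 0: {0,1,2,3,4}
  node 1: {0,1,2,3,4}
  node 2: {1,2,3,4}
  node 3: {0,1,3,4}

{0,1,2,3,4}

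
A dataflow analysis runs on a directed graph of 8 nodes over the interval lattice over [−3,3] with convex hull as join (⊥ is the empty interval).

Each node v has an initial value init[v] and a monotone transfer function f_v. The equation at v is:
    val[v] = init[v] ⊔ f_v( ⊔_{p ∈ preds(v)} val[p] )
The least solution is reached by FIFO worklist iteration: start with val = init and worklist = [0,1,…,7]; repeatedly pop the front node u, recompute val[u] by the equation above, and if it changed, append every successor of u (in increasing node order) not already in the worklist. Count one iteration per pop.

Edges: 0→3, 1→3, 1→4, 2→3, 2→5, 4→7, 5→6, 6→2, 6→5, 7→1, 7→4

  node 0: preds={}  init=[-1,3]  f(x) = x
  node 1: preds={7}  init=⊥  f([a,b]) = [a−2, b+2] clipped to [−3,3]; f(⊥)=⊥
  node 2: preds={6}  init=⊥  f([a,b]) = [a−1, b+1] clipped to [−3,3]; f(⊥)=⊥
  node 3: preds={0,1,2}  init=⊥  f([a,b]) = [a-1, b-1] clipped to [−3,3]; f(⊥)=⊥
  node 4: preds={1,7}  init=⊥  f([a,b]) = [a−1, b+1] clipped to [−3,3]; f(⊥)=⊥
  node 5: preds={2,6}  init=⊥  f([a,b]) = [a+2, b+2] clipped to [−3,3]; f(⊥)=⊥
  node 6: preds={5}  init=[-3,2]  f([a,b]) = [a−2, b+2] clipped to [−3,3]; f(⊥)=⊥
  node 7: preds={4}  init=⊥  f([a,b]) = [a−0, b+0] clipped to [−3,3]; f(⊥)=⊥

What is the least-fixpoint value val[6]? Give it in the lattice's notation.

[-3,3]

Iteration log — 10 steps:
  step 1. node 0  ⊔preds=⊥  new=[-1,3]  stable
  step 2. node 1  ⊔preds=⊥  new=⊥  stable
  step 3. node 2  ⊔preds=[-3,2]  new=[-3,3]  old=⊥  +wl: 
  step 4. node 3  ⊔preds=[-3,3]  new=[-3,2]  old=⊥  +wl: 
  step 5. node 4  ⊔preds=⊥  new=⊥  stable
  step 6. node 5  ⊔preds=[-3,3]  new=[-1,3]  old=⊥  +wl: 
  step 7. node 6  ⊔preds=[-1,3]  new=[-3,3]  old=[-3,2]  +wl: 2,5
  step 8. node 7  ⊔preds=⊥  new=⊥  stable
  step 9. node 2  ⊔preds=[-3,3]  new=[-3,3]  stable
  step 10. node 5  ⊔preds=[-3,3]  new=[-1,3]  stable

Least fixpoint reached:
  node 0: [-1,3]
  node 1: ⊥
  node 2: [-3,3]
  node 3: [-3,2]
  node 4: ⊥
  node 5: [-1,3]
  node 6: [-3,3]
  node 7: ⊥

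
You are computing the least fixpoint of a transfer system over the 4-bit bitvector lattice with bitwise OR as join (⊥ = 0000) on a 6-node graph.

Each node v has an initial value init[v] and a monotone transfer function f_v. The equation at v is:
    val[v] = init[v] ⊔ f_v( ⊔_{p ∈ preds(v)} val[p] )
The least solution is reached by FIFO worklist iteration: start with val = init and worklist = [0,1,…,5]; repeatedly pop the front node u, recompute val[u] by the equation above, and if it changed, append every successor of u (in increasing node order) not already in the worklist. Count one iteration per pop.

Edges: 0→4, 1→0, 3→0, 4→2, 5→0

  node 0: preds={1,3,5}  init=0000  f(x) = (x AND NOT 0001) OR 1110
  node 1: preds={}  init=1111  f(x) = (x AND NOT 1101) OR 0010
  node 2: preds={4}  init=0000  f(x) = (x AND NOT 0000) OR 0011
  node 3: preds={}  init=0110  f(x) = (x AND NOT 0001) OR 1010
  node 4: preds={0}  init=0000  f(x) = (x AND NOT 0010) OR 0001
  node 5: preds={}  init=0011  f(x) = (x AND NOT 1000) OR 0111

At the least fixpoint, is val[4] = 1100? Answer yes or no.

Trace (8 dequeues):
  [1] u=0 | in 1111 | out 1110 | prev 0000 | push {}
  [2] u=1 | in 0000 | out 1111 | ==
  [3] u=2 | in 0000 | out 0011 | prev 0000 | push {}
  [4] u=3 | in 0000 | out 1110 | prev 0110 | push {0}
  [5] u=4 | in 1110 | out 1101 | prev 0000 | push {2}
  [6] u=5 | in 0000 | out 0111 | prev 0011 | push {}
  [7] u=0 | in 1111 | out 1110 | ==
  [8] u=2 | in 1101 | out 1111 | prev 0011 | push {}

Converged values:
  [0] 1110
  [1] 1111
  [2] 1111
  [3] 1110
  [4] 1101
  [5] 0111

no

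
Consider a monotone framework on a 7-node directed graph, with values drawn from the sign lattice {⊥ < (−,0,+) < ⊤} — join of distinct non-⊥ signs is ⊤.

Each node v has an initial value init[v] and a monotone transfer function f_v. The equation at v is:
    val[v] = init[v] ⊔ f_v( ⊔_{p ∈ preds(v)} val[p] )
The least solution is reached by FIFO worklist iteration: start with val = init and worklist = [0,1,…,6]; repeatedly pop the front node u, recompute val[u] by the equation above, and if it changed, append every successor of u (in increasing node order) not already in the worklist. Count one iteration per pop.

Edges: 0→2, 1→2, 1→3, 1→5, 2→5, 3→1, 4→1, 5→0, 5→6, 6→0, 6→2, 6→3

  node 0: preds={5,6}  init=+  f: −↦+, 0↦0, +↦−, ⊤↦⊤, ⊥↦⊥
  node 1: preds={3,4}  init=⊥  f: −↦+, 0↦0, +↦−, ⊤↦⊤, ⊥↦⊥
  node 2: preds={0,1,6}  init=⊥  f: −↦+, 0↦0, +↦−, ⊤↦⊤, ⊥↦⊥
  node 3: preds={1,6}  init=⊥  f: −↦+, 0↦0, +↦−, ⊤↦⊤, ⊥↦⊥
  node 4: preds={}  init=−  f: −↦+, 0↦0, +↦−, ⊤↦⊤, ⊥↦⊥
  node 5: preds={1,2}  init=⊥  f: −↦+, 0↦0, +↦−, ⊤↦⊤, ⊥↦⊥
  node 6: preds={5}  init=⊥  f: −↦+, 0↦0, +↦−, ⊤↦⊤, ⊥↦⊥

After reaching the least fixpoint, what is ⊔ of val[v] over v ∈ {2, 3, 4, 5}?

⊤

Trace (16 dequeues):
  [1] u=0 | in ⊥ | out + | ==
  [2] u=1 | in − | out + | prev ⊥ | push {}
  [3] u=2 | in + | out − | prev ⊥ | push {}
  [4] u=3 | in + | out − | prev ⊥ | push {1}
  [5] u=4 | in ⊥ | out − | ==
  [6] u=5 | in ⊤ | out ⊤ | prev ⊥ | push {0}
  [7] u=6 | in ⊤ | out ⊤ | prev ⊥ | push {2,3}
  [8] u=1 | in − | out + | ==
  [9] u=0 | in ⊤ | out ⊤ | prev + | push {}
  [10] u=2 | in ⊤ | out ⊤ | prev − | push {5}
  [11] u=3 | in ⊤ | out ⊤ | prev − | push {1}
  [12] u=5 | in ⊤ | out ⊤ | ==
  [13] u=1 | in ⊤ | out ⊤ | prev + | push {2,3,5}
  [14] u=2 | in ⊤ | out ⊤ | ==
  [15] u=3 | in ⊤ | out ⊤ | ==
  [16] u=5 | in ⊤ | out ⊤ | ==

Converged values:
  [0] ⊤
  [1] ⊤
  [2] ⊤
  [3] ⊤
  [4] −
  [5] ⊤
  [6] ⊤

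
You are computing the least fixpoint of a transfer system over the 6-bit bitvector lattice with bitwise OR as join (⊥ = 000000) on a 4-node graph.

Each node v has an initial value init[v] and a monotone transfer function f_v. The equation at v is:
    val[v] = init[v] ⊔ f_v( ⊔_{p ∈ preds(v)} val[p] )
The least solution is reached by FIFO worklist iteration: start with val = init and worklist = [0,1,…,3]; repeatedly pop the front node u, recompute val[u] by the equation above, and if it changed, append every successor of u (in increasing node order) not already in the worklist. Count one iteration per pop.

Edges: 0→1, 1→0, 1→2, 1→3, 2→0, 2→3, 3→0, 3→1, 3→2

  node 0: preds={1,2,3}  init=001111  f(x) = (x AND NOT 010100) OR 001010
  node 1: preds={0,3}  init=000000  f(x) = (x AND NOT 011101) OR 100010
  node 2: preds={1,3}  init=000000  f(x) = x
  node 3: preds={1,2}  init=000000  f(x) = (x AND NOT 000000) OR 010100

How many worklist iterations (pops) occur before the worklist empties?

9

Iteration log — 9 steps:
  step 1. node 0  ⊔preds=000000  new=001111  stable
  step 2. node 1  ⊔preds=001111  new=100010  old=000000  +wl: 0
  step 3. node 2  ⊔preds=100010  new=100010  old=000000  +wl: 
  step 4. node 3  ⊔preds=100010  new=110110  old=000000  +wl: 1,2
  step 5. node 0  ⊔preds=110110  new=101111  old=001111  +wl: 
  step 6. node 1  ⊔preds=111111  new=100010  stable
  step 7. node 2  ⊔preds=110110  new=110110  old=100010  +wl: 0,3
  step 8. node 0  ⊔preds=110110  new=101111  stable
  step 9. node 3  ⊔preds=110110  new=110110  stable

Least fixpoint reached:
  node 0: 101111
  node 1: 100010
  node 2: 110110
  node 3: 110110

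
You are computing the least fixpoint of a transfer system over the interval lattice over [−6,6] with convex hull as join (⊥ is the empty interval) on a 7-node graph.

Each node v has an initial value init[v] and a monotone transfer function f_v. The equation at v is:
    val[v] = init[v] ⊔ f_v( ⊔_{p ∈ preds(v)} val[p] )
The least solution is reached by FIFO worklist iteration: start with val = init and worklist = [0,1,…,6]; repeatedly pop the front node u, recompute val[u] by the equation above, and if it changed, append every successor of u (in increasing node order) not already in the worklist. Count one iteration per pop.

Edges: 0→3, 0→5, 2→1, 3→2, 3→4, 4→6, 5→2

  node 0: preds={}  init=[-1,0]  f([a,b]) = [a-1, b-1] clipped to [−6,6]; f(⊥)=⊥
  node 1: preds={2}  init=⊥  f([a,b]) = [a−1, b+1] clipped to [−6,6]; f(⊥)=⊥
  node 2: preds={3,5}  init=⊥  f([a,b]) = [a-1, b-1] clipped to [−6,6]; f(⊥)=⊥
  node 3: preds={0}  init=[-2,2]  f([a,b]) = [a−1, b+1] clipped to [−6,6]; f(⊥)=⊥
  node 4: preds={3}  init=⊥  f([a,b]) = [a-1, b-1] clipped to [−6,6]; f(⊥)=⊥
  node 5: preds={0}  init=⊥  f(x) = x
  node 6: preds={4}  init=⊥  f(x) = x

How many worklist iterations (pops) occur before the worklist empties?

9

Iteration log — 9 steps:
  step 1. node 0  ⊔preds=⊥  new=[-1,0]  stable
  step 2. node 1  ⊔preds=⊥  new=⊥  stable
  step 3. node 2  ⊔preds=[-2,2]  new=[-3,1]  old=⊥  +wl: 1
  step 4. node 3  ⊔preds=[-1,0]  new=[-2,2]  stable
  step 5. node 4  ⊔preds=[-2,2]  new=[-3,1]  old=⊥  +wl: 
  step 6. node 5  ⊔preds=[-1,0]  new=[-1,0]  old=⊥  +wl: 2
  step 7. node 6  ⊔preds=[-3,1]  new=[-3,1]  old=⊥  +wl: 
  step 8. node 1  ⊔preds=[-3,1]  new=[-4,2]  old=⊥  +wl: 
  step 9. node 2  ⊔preds=[-2,2]  new=[-3,1]  stable

Least fixpoint reached:
  node 0: [-1,0]
  node 1: [-4,2]
  node 2: [-3,1]
  node 3: [-2,2]
  node 4: [-3,1]
  node 5: [-1,0]
  node 6: [-3,1]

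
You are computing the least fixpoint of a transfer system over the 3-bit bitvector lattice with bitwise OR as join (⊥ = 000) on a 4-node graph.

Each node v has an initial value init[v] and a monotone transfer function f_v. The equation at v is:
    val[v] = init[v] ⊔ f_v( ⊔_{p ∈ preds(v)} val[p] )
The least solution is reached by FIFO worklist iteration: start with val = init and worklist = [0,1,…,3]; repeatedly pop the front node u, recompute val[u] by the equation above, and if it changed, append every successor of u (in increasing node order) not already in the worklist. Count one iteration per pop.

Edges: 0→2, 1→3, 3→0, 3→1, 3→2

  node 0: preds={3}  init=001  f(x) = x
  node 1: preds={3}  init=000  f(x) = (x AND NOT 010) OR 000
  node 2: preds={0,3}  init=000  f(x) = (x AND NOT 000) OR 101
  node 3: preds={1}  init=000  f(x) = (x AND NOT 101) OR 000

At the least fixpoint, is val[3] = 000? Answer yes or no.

yes

Trace (4 dequeues):
  [1] u=0 | in 000 | out 001 | ==
  [2] u=1 | in 000 | out 000 | ==
  [3] u=2 | in 001 | out 101 | prev 000 | push {}
  [4] u=3 | in 000 | out 000 | ==

Converged values:
  [0] 001
  [1] 000
  [2] 101
  [3] 000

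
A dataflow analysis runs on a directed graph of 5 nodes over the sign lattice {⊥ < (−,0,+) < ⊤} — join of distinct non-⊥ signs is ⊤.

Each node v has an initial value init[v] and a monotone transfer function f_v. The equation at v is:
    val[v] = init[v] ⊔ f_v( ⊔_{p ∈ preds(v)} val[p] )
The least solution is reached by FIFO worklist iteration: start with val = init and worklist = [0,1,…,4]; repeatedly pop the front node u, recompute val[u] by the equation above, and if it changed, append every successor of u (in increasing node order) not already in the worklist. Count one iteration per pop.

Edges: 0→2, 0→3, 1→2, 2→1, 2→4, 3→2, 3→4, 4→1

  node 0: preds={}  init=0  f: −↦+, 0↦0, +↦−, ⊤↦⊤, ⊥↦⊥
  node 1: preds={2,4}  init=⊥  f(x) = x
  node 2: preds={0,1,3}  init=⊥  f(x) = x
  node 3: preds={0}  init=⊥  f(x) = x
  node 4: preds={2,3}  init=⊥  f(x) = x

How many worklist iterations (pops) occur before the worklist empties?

Iteration log — 7 steps:
  step 1. node 0  ⊔preds=⊥  new=0  stable
  step 2. node 1  ⊔preds=⊥  new=⊥  stable
  step 3. node 2  ⊔preds=0  new=0  old=⊥  +wl: 1
  step 4. node 3  ⊔preds=0  new=0  old=⊥  +wl: 2
  step 5. node 4  ⊔preds=0  new=0  old=⊥  +wl: 
  step 6. node 1  ⊔preds=0  new=0  old=⊥  +wl: 
  step 7. node 2  ⊔preds=0  new=0  stable

Least fixpoint reached:
  node 0: 0
  node 1: 0
  node 2: 0
  node 3: 0
  node 4: 0

7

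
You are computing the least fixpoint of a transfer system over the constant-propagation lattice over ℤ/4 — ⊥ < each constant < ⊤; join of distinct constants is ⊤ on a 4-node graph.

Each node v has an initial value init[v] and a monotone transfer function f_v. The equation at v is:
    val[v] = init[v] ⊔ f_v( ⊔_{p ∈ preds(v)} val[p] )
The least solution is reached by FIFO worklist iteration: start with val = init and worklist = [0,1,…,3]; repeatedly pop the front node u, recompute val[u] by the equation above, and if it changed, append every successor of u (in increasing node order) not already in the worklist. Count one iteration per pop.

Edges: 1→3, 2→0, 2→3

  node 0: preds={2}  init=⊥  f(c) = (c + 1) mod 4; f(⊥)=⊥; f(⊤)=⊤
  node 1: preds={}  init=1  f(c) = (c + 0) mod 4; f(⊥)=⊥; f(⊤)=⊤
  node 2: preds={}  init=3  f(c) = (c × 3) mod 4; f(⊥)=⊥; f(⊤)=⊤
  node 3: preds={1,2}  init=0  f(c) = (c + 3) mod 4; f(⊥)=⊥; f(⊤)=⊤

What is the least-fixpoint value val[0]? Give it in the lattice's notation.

Trace (4 dequeues):
  [1] u=0 | in 3 | out 0 | prev ⊥ | push {}
  [2] u=1 | in ⊥ | out 1 | ==
  [3] u=2 | in ⊥ | out 3 | ==
  [4] u=3 | in ⊤ | out ⊤ | prev 0 | push {}

Converged values:
  [0] 0
  [1] 1
  [2] 3
  [3] ⊤

0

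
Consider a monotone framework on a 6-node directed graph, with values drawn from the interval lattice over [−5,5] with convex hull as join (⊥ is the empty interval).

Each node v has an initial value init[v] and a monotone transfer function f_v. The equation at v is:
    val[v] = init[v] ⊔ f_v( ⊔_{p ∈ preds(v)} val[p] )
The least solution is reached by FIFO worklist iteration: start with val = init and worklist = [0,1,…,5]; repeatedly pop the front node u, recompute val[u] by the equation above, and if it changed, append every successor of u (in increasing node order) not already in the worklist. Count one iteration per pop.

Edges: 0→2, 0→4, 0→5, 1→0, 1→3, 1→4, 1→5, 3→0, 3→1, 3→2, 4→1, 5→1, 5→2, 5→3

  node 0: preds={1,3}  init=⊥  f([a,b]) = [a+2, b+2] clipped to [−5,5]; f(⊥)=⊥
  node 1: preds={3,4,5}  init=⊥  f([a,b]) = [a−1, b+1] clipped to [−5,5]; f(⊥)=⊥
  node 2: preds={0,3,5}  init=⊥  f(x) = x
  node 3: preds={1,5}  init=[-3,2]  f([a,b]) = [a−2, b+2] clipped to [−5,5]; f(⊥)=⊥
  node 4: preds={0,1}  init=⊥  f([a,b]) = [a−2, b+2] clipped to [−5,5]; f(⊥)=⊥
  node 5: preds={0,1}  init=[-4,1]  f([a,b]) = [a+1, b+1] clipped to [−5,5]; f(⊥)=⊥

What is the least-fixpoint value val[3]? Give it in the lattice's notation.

Worklist (13 pops):
  #1 pop 0: in=[-3,2] → [-1,4] (was ⊥); enqueue []
  #2 pop 1: in=[-4,2] → [-5,3] (was ⊥); enqueue [0]
  #3 pop 2: in=[-4,4] → [-4,4] (was ⊥); enqueue []
  #4 pop 3: in=[-5,3] → [-5,5] (was [-3,2]); enqueue [1,2]
  #5 pop 4: in=[-5,4] → [-5,5] (was ⊥); enqueue []
  #6 pop 5: in=[-5,4] → [-4,5] (was [-4,1]); enqueue [3]
  #7 pop 0: in=[-5,5] → [-3,5] (was [-1,4]); enqueue [4,5]
  #8 pop 1: in=[-5,5] → [-5,5] (was [-5,3]); enqueue [0]
  #9 pop 2: in=[-5,5] → [-5,5] (was [-4,4]); enqueue []
  #10 pop 3: in=[-5,5] → [-5,5] (no change)
  #11 pop 4: in=[-5,5] → [-5,5] (no change)
  #12 pop 5: in=[-5,5] → [-4,5] (no change)
  #13 pop 0: in=[-5,5] → [-3,5] (no change)

Fixpoint:
  val[0] = [-3,5]
  val[1] = [-5,5]
  val[2] = [-5,5]
  val[3] = [-5,5]
  val[4] = [-5,5]
  val[5] = [-4,5]

[-5,5]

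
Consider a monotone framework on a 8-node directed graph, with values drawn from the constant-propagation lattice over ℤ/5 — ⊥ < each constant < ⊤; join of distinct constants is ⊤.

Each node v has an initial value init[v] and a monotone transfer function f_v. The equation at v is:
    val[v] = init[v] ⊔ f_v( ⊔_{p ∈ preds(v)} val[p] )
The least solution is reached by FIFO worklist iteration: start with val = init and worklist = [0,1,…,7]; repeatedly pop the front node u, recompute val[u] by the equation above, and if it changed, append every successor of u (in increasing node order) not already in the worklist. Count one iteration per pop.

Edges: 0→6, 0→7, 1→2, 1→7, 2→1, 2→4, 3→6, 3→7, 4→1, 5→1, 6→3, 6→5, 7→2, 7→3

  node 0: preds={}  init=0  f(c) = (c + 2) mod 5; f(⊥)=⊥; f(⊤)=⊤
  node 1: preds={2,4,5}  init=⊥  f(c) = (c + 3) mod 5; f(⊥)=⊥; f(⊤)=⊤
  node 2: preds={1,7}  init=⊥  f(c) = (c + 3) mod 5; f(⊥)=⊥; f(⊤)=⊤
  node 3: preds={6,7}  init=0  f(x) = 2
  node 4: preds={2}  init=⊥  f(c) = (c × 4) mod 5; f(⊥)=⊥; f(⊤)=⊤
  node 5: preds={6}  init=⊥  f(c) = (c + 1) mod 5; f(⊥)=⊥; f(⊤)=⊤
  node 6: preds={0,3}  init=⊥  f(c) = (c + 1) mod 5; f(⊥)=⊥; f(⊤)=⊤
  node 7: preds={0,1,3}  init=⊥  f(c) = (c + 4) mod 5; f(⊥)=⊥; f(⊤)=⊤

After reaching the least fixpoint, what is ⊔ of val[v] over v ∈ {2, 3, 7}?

Iteration log — 16 steps:
  step 1. node 0  ⊔preds=⊥  new=0  stable
  step 2. node 1  ⊔preds=⊥  new=⊥  stable
  step 3. node 2  ⊔preds=⊥  new=⊥  stable
  step 4. node 3  ⊔preds=⊥  new=⊤  old=0  +wl: 
  step 5. node 4  ⊔preds=⊥  new=⊥  stable
  step 6. node 5  ⊔preds=⊥  new=⊥  stable
  step 7. node 6  ⊔preds=⊤  new=⊤  old=⊥  +wl: 3,5
  step 8. node 7  ⊔preds=⊤  new=⊤  old=⊥  +wl: 2
  step 9. node 3  ⊔preds=⊤  new=⊤  stable
  step 10. node 5  ⊔preds=⊤  new=⊤  old=⊥  +wl: 1
  step 11. node 2  ⊔preds=⊤  new=⊤  old=⊥  +wl: 4
  step 12. node 1  ⊔preds=⊤  new=⊤  old=⊥  +wl: 2,7
  step 13. node 4  ⊔preds=⊤  new=⊤  old=⊥  +wl: 1
  step 14. node 2  ⊔preds=⊤  new=⊤  stable
  step 15. node 7  ⊔preds=⊤  new=⊤  stable
  step 16. node 1  ⊔preds=⊤  new=⊤  stable

Least fixpoint reached:
  node 0: 0
  node 1: ⊤
  node 2: ⊤
  node 3: ⊤
  node 4: ⊤
  node 5: ⊤
  node 6: ⊤
  node 7: ⊤

⊤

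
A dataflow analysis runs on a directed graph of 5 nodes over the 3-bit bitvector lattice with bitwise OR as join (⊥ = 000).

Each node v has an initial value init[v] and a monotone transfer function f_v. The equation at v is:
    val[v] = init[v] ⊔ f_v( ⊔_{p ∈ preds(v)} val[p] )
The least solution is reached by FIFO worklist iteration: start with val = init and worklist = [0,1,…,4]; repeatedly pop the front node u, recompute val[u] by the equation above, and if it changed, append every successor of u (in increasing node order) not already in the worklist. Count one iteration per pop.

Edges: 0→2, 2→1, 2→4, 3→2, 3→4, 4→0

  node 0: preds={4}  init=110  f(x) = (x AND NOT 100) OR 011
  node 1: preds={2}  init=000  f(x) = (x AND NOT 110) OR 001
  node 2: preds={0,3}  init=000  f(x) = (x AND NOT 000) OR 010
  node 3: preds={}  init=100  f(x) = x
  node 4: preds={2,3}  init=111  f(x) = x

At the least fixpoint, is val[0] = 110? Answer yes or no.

no

Iteration log — 6 steps:
  step 1. node 0  ⊔preds=111  new=111  old=110  +wl: 
  step 2. node 1  ⊔preds=000  new=001  old=000  +wl: 
  step 3. node 2  ⊔preds=111  new=111  old=000  +wl: 1
  step 4. node 3  ⊔preds=000  new=100  stable
  step 5. node 4  ⊔preds=111  new=111  stable
  step 6. node 1  ⊔preds=111  new=001  stable

Least fixpoint reached:
  node 0: 111
  node 1: 001
  node 2: 111
  node 3: 100
  node 4: 111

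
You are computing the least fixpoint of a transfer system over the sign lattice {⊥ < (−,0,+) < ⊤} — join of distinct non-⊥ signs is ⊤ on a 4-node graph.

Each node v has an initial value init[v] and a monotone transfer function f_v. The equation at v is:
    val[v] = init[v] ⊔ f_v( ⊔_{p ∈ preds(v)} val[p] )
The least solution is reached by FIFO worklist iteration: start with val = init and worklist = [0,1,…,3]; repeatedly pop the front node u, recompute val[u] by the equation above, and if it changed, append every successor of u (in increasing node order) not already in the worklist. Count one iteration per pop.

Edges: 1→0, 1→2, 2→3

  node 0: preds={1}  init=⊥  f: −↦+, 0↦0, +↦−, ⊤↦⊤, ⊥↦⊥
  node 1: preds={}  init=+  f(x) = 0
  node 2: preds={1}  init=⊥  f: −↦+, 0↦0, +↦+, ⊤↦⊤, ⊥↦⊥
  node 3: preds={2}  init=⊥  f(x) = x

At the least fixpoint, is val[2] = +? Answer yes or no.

no

Worklist (5 pops):
  #1 pop 0: in=+ → − (was ⊥); enqueue []
  #2 pop 1: in=⊥ → ⊤ (was +); enqueue [0]
  #3 pop 2: in=⊤ → ⊤ (was ⊥); enqueue []
  #4 pop 3: in=⊤ → ⊤ (was ⊥); enqueue []
  #5 pop 0: in=⊤ → ⊤ (was −); enqueue []

Fixpoint:
  val[0] = ⊤
  val[1] = ⊤
  val[2] = ⊤
  val[3] = ⊤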